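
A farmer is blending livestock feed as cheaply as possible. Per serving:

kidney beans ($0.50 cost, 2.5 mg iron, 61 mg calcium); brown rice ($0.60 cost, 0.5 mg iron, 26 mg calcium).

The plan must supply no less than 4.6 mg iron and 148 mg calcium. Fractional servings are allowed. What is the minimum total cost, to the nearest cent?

$1.21

A basic optimal solution has at most two foods positive. Try each food alone and each pair with both targets met exactly.
kidney beans only: max(4.6/2.5, 148/61) = 2.426 servings → $1.21.
brown rice only: max(4.6/0.5, 148/26) = 9.2 servings → $5.52.
kidney beans + brown rice with both tight: 1.322 servings and 2.591 servings → $2.22.
So the least-cost plan costs $1.21.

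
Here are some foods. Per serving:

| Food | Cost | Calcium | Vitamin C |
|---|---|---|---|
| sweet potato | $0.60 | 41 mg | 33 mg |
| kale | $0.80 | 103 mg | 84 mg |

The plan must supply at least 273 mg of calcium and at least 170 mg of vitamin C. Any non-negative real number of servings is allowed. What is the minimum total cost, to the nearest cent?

A basic optimal solution has at most two foods positive. Try each food alone and each pair with both targets met exactly.
sweet potato only: max(273/41, 170/33) = 6.659 servings → $4.00.
kale only: max(273/103, 170/84) = 2.65 servings → $2.12.
sweet potato + kale: intersection lies outside the first quadrant.
Cheapest feasible corner: $2.12.

$2.12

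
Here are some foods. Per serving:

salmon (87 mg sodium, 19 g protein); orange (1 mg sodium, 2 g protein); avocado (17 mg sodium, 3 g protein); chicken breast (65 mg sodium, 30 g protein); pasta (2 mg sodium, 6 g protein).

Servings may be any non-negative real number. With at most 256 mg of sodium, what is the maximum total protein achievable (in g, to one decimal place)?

768.0 g

Protein per mg sodium: pasta 3, orange 2, chicken breast 0.4615, salmon 0.2184, avocado 0.1765.
With no serving limits, spend the whole sodium allowance on pasta: 256 mg / 2 mg × 6 g = 768.0 g.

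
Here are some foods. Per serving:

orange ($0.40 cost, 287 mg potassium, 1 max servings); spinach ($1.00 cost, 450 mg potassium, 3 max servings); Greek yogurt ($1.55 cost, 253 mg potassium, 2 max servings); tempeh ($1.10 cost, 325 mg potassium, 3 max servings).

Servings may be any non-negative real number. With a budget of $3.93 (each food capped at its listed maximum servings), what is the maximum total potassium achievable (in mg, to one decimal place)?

Potassium per dollar: orange 717.5, spinach 450, tempeh 295.5, Greek yogurt 163.2.
Take 1 serving of orange: spends $0.40, +287.0 mg potassium (running total 287.0 mg).
Take 3 servings of spinach: spends $3.00, +1350.0 mg potassium (running total 1637.0 mg).
Take 0.4818 servings of tempeh: spends $0.53, +156.6 mg potassium (running total 1793.6 mg).
Greedy by best ratio exhausts the cost allowance optimally: 1793.6 mg.

1793.6 mg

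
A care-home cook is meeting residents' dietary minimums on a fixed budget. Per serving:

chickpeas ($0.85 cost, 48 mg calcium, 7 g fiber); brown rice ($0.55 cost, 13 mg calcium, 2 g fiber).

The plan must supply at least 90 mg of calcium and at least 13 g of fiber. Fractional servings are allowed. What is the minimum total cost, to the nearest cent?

$1.59

Check every corner: each single food scaled to meet both minima, and each pair solved so both constraints bind.
chickpeas only: max(90/48, 13/7) = 1.875 servings → $1.59.
brown rice only: max(90/13, 13/2) = 6.923 servings → $3.81.
chickpeas + brown rice: intersection lies outside the first quadrant.
So the least-cost plan costs $1.59.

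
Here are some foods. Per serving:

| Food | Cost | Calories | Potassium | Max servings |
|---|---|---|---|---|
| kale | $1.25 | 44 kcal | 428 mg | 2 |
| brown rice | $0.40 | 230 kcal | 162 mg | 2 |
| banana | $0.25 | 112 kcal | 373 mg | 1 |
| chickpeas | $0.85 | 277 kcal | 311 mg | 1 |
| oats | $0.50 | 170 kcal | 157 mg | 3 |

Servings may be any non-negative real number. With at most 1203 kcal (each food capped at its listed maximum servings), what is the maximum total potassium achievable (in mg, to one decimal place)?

Potassium per kcal: kale 9.727, banana 3.33, chickpeas 1.123, oats 0.9235, brown rice 0.7043.
Take 2 servings of kale: uses 88 kcal, +856.0 mg potassium (running total 856.0 mg).
Take 1 serving of banana: uses 112 kcal, +373.0 mg potassium (running total 1229.0 mg).
Take 1 serving of chickpeas: uses 277 kcal, +311.0 mg potassium (running total 1540.0 mg).
Take 3 servings of oats: uses 510 kcal, +471.0 mg potassium (running total 2011.0 mg).
Take 0.9391 servings of brown rice: uses 216 kcal, +152.1 mg potassium (running total 2163.1 mg).
Filling greedily by potassium-per-kcal is optimal for one linear limit, giving 2163.1 mg.

2163.1 mg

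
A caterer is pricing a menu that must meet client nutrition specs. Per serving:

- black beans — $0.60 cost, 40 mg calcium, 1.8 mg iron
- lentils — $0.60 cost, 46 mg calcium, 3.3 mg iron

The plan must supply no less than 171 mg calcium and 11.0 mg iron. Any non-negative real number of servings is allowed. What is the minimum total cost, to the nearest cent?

A basic optimal solution has at most two foods positive. Try each food alone and each pair with both targets met exactly.
black beans only: max(171/40, 11.0/1.8) = 6.111 servings → $3.67.
lentils only: max(171/46, 11.0/3.3) = 3.717 servings → $2.23.
black beans + lentils with both tight: 1.185 servings and 2.687 servings → $2.32.
So the least-cost plan costs $2.23.

$2.23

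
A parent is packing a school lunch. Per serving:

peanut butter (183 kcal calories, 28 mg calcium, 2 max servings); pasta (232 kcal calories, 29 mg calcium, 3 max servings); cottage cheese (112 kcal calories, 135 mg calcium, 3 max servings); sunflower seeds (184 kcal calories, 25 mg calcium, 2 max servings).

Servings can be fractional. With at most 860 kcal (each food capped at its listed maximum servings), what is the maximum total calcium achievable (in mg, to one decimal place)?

482.5 mg

Calcium per kcal: cottage cheese 1.205, peanut butter 0.153, sunflower seeds 0.1359, pasta 0.125.
Take 3 servings of cottage cheese: uses 336 kcal, +405.0 mg calcium (running total 405.0 mg).
Take 2 servings of peanut butter: uses 366 kcal, +56.0 mg calcium (running total 461.0 mg).
Take 0.8587 servings of sunflower seeds: uses 158 kcal, +21.5 mg calcium (running total 482.5 mg).
Greedy by best ratio exhausts the calories allowance optimally: 482.5 mg.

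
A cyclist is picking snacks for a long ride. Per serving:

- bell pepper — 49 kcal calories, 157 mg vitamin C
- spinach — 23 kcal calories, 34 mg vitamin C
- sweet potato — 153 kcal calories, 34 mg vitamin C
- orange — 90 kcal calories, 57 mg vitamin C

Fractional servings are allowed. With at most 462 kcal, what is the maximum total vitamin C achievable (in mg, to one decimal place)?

1480.3 mg

Vitamin C per kcal: bell pepper 3.204, spinach 1.478, orange 0.6333, sweet potato 0.2222.
With no serving limits, spend the whole calories allowance on bell pepper: 462 kcal / 49 kcal × 157 mg = 1480.3 mg.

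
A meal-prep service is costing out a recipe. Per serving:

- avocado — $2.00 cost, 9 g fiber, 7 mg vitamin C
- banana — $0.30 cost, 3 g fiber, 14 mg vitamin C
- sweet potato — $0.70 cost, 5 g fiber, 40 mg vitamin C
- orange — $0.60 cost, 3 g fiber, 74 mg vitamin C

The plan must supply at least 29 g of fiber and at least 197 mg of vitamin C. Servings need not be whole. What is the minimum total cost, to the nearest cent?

For a min-cost LP with two ≥-constraints, a basic feasible solution has at most two positive variables.
avocado only: max(29/9, 197/7) = 28.14 servings → $56.29.
banana only: max(29/3, 197/14) = 14.07 servings → $4.22.
sweet potato only: max(29/5, 197/40) = 5.8 servings → $4.06.
orange only: max(29/3, 197/74) = 9.667 servings → $5.80.
avocado + banana with both targets exact would need a negative amount; discard.
avocado + sweet potato with both tight: 0.5385 servings and 4.831 servings → $4.46.
avocado + orange with both tight: 2.411 servings and 2.434 servings → $6.28.
banana + sweet potato with both tight: 3.5 servings and 3.7 servings → $3.64.
banana + orange with both tight: 8.639 servings and 1.028 servings → $3.21.
sweet potato + orange: the both-tight solution has a negative serving — not a feasible corner.
The minimum over all feasible corners is $3.21.

$3.21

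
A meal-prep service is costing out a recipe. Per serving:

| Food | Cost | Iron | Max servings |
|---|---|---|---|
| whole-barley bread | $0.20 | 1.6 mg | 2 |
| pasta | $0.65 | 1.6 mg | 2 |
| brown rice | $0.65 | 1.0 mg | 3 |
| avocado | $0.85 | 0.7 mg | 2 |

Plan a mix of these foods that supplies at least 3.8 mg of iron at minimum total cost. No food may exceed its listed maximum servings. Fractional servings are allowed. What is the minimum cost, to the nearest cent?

Cost per mg of iron: whole-barley bread $0.1250, pasta $0.4062, brown rice $0.6500, avocado $1.2143.
Take 2 servings of whole-barley bread: +3.2 mg iron for $0.40 (total $0.40, still need 0.6 mg).
Take 0.375 servings of pasta: +0.6 mg iron for $0.24 (total $0.64, still need 0.0 mg).
Filling from the cheapest source first is optimal under one linear minimum: $0.64.

$0.64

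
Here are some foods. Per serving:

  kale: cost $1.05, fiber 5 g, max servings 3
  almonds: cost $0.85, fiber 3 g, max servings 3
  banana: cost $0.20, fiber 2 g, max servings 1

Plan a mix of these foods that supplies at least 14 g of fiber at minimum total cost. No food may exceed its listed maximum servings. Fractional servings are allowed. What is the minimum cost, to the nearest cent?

$2.72

Cost per g of fiber: banana $0.1000, kale $0.2100, almonds $0.2833.
Take 1 serving of banana: +2.0 g fiber for $0.20 (total $0.20, still need 12.0 g).
Take 2.4 servings of kale: +12.0 g fiber for $2.52 (total $2.72, still need 0.0 g).
Filling from the cheapest source first is optimal under one linear minimum: $2.72.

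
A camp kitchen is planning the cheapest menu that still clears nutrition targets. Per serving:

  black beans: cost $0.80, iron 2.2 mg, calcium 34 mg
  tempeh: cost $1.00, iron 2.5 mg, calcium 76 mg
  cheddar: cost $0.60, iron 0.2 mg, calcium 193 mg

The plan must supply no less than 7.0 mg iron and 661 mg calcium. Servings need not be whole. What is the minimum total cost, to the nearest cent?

Minimising a linear cost over {iron ≥ 7.0, calcium ≥ 661, servings ≥ 0} — the optimum is at a vertex, using one or two foods.
black beans only: max(7.0/2.2, 661/34) = 19.44 servings → $15.55.
tempeh only: max(7.0/2.5, 661/76) = 8.697 servings → $8.70.
cheddar only: max(7.0/0.2, 661/193) = 35 servings → $21.00.
black beans + tempeh: intersection lies outside the first quadrant.
black beans + cheddar with both tight: 2.917 servings and 2.911 servings → $4.08.
tempeh + cheddar with both tight: 2.608 servings and 2.398 servings → $4.05.
So the least-cost plan costs $4.05.

$4.05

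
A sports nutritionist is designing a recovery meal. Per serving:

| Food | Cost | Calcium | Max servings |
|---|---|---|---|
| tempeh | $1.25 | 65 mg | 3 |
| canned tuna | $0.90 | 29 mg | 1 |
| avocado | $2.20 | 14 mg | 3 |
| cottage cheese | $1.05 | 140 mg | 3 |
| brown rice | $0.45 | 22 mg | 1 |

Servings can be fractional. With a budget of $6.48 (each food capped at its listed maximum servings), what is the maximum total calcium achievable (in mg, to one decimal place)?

593.2 mg

Calcium per dollar: cottage cheese 133.3, tempeh 52, brown rice 48.89, canned tuna 32.22, avocado 6.364.
Take 3 servings of cottage cheese: spends $3.15, +420.0 mg calcium (running total 420.0 mg).
Take 2.664 servings of tempeh: spends $3.33, +173.2 mg calcium (running total 593.2 mg).
Greedy by best ratio exhausts the cost allowance optimally: 593.2 mg.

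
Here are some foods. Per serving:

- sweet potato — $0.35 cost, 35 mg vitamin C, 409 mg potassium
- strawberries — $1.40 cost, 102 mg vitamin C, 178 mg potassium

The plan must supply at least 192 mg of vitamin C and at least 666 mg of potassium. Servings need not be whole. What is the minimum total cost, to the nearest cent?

$1.92

This is a tiny linear program; its minimum lies at a vertex of the feasible set. List the vertices and price them.
sweet potato only: max(192/35, 666/409) = 5.486 servings → $1.92.
strawberries only: max(192/102, 666/178) = 3.742 servings → $5.24.
sweet potato + strawberries with both tight: 0.9512 servings and 1.556 servings → $2.51.
Cheapest feasible corner: $1.92.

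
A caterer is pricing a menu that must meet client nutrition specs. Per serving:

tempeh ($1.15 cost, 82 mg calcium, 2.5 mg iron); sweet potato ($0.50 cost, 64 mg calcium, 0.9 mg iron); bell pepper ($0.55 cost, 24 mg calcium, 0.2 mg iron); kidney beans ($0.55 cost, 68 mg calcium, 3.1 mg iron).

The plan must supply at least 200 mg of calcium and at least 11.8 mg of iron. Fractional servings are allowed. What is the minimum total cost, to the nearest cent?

Two binding constraints pin down two serving amounts, so the optimal mix uses at most two foods. The candidates are each food alone (scaled to the tighter of calcium/iron) and each pair with both constraints tight.
tempeh only: max(200/82, 11.8/2.5) = 4.72 servings → $5.43.
sweet potato only: max(200/64, 11.8/0.9) = 13.11 servings → $6.56.
bell pepper only: max(200/24, 11.8/0.2) = 59 servings → $32.45.
kidney beans only: max(200/68, 11.8/3.1) = 3.806 servings → $2.09.
tempeh + sweet potato: the both-tight solution has a negative serving — not a feasible corner.
tempeh + bell pepper: the both-tight solution has a negative serving — not a feasible corner.
tempeh + kidney beans: intersection lies outside the first quadrant.
sweet potato + bell pepper: intersection lies outside the first quadrant.
sweet potato + kidney beans with both targets exact would need a negative amount; discard.
bell pepper + kidney beans: intersection lies outside the first quadrant.
The minimum over all feasible corners is $2.09.

$2.09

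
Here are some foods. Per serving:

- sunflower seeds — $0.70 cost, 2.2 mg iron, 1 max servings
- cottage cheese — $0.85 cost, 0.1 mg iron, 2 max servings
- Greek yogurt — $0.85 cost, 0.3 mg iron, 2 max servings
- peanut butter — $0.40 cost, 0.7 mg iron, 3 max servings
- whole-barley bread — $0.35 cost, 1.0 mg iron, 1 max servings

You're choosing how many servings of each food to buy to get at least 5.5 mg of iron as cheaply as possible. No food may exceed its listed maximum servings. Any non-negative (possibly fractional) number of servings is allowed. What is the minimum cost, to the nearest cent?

Cost per mg of iron: sunflower seeds $0.3182, whole-barley bread $0.3500, peanut butter $0.5714, Greek yogurt $2.8333, cottage cheese $8.5000.
Take 1 serving of sunflower seeds: +2.2 mg iron for $0.70 (total $0.70, still need 3.3 mg).
Take 1 serving of whole-barley bread: +1.0 mg iron for $0.35 (total $1.05, still need 2.3 mg).
Take 3 servings of peanut butter: +2.1 mg iron for $1.20 (total $2.25, still need 0.2 mg).
Take 0.6667 servings of Greek yogurt: +0.2 mg iron for $0.57 (total $2.82, still need 0.0 mg).
Filling from the cheapest source first is optimal under one linear minimum: $2.82.

$2.82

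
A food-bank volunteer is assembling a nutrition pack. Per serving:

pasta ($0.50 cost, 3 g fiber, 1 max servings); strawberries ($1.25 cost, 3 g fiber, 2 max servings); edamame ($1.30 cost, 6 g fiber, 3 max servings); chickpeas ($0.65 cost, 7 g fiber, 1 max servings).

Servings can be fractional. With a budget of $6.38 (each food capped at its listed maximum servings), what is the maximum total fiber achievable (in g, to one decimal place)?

31.2 g

Fiber per dollar: chickpeas 10.77, pasta 6, edamame 4.615, strawberries 2.4.
Take 1 serving of chickpeas: spends $0.65, +7.0 g fiber (running total 7.0 g).
Take 1 serving of pasta: spends $0.50, +3.0 g fiber (running total 10.0 g).
Take 3 servings of edamame: spends $3.90, +18.0 g fiber (running total 28.0 g).
Take 1.064 servings of strawberries: spends $1.33, +3.2 g fiber (running total 31.2 g).
Filling greedily by fiber-per-dollar is optimal for one linear limit, giving 31.2 g.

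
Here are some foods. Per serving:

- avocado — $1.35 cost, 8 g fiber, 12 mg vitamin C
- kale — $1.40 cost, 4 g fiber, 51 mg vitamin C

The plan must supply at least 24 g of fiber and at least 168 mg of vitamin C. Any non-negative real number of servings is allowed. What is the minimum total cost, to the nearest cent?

$6.18

At the optimum either one food covers both requirements or two foods hit both targets exactly; no other combination can be cheaper.
avocado only: max(24/8, 168/12) = 14 servings → $18.90.
kale only: max(24/4, 168/51) = 6 servings → $8.40.
avocado + kale with both tight: 1.533 servings and 2.933 servings → $6.18.
So the least-cost plan costs $6.18.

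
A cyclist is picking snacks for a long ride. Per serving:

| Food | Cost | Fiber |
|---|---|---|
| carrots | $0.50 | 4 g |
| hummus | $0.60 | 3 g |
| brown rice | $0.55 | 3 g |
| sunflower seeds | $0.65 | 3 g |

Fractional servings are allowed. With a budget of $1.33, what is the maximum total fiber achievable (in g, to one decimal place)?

10.6 g

Fiber per dollar: carrots 8, brown rice 5.455, hummus 5, sunflower seeds 4.615.
With no serving limits, spend the whole cost allowance on carrots: $1.33 / $0.50 × 4 g = 10.6 g.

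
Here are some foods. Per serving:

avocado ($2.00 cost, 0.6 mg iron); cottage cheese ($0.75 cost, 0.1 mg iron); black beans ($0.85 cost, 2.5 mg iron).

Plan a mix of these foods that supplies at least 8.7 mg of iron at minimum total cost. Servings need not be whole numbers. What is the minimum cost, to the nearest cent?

$2.96

Cost per mg of iron: black beans $0.3400, avocado $3.3333, cottage cheese $7.5000.
With no serving limits, use only black beans: 8.7 mg / 2.5 mg = 3.48 servings × $0.85 = $2.96.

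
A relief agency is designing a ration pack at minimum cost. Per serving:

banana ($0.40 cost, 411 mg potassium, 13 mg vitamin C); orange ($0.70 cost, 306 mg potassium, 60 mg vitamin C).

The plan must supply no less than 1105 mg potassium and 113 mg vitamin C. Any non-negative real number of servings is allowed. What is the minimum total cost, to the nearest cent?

$1.70

banana only: max(1105/411, 113/13) = 8.692 servings → $3.48.
orange only: max(1105/306, 113/60) = 3.611 servings → $2.53.
banana + orange with both tight: 1.534 servings and 1.551 servings → $1.70.
Cheapest feasible corner: $1.70.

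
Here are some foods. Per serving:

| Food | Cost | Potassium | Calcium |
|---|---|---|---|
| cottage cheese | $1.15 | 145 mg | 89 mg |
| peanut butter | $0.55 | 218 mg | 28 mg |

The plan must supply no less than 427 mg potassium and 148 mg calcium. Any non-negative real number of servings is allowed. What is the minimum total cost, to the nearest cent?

$2.12

For a min-cost LP with two ≥-constraints, a basic feasible solution has at most two positive variables.
cottage cheese only: max(427/145, 148/89) = 2.945 servings → $3.39.
peanut butter only: max(427/218, 148/28) = 5.286 servings → $2.91.
cottage cheese + peanut butter with both tight: 1.324 servings and 1.078 servings → $2.12.
Cheapest feasible corner: $2.12.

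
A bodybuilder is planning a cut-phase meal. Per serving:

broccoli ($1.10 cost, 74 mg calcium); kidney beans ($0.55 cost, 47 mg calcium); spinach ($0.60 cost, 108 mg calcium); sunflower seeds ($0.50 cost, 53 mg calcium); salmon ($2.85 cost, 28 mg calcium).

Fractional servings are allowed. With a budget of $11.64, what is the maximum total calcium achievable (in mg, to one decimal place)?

2095.2 mg

Calcium per dollar: spinach 180, sunflower seeds 106, kidney beans 85.45, broccoli 67.27, salmon 9.825.
With no serving limits, spend the whole cost allowance on spinach: $11.64 / $0.60 × 108 mg = 2095.2 mg.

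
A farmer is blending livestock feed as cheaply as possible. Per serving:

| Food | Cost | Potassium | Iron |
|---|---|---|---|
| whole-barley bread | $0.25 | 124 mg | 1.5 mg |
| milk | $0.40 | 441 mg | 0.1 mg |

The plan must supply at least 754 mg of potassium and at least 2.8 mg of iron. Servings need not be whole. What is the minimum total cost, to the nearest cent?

A basic optimal solution has at most two foods positive. Try each food alone and each pair with both targets met exactly.
whole-barley bread only: max(754/124, 2.8/1.5) = 6.081 servings → $1.52.
milk only: max(754/441, 2.8/0.1) = 28 servings → $11.20.
whole-barley bread + milk with both tight: 1.786 servings and 1.208 servings → $0.93.
Cheapest feasible corner: $0.93.

$0.93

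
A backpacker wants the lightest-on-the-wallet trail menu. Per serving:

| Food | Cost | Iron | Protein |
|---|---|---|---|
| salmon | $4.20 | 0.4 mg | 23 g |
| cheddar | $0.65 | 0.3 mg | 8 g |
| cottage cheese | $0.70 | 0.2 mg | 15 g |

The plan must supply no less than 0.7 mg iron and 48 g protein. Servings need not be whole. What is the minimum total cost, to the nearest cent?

$2.33

Compare the cost at each extreme point of the feasible region.
salmon only: max(0.7/0.4, 48/23) = 2.087 servings → $8.77.
cheddar only: max(0.7/0.3, 48/8) = 6 servings → $3.90.
cottage cheese only: max(0.7/0.2, 48/15) = 3.5 servings → $2.45.
salmon + cheddar: intersection lies outside the first quadrant.
salmon + cottage cheese with both tight: 0.6429 servings and 2.214 servings → $4.25.
cheddar + cottage cheese with both tight: 0.3103 servings and 3.034 servings → $2.33.
The minimum over all feasible corners is $2.33.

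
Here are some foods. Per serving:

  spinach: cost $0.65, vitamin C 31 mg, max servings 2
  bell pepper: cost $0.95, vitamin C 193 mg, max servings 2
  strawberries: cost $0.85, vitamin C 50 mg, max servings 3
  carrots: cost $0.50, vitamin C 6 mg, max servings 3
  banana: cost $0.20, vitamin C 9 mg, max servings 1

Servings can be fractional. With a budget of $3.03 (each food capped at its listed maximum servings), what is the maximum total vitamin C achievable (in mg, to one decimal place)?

452.5 mg

Vitamin C per dollar: bell pepper 203.2, strawberries 58.82, spinach 47.69, banana 45, carrots 12.
Take 2 servings of bell pepper: spends $1.90, +386.0 mg vitamin C (running total 386.0 mg).
Take 1.329 servings of strawberries: spends $1.13, +66.5 mg vitamin C (running total 452.5 mg).
Filling greedily by vitamin C-per-dollar is optimal for one linear limit, giving 452.5 mg.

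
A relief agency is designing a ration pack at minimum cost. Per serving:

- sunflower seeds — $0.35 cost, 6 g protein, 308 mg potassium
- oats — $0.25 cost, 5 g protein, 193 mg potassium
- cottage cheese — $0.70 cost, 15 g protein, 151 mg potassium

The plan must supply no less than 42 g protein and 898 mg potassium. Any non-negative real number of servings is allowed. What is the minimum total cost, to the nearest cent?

$2.02

At the optimum either one food covers both requirements or two foods hit both targets exactly; no other combination can be cheaper.
sunflower seeds only: max(42/6, 898/308) = 7 servings → $2.45.
oats only: max(42/5, 898/193) = 8.4 servings → $2.10.
cottage cheese only: max(42/15, 898/151) = 5.947 servings → $4.16.
sunflower seeds + oats with both targets exact would need a negative amount; discard.
sunflower seeds + cottage cheese with both tight: 1.919 servings and 2.032 servings → $2.09.
oats + cottage cheese with both tight: 3.331 servings and 1.69 servings → $2.02.
So the least-cost plan costs $2.02.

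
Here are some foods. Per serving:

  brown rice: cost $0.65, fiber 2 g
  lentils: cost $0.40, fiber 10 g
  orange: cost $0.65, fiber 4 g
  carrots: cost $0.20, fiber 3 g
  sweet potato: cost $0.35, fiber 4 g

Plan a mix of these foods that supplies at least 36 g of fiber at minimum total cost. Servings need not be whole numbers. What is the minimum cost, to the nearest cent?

Cost per g of fiber: lentils $0.0400, carrots $0.0667, sweet potato $0.0875, orange $0.1625, brown rice $0.3250.
With no serving limits, use only lentils: 36 g / 10 g = 3.6 servings × $0.40 = $1.44.

$1.44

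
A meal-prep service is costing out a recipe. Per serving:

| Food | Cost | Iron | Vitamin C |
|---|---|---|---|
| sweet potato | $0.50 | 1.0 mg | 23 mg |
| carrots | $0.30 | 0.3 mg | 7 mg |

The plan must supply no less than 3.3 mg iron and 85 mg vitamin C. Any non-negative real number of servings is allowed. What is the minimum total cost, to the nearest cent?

$1.85

This is a tiny linear program; its minimum lies at a vertex of the feasible set. List the vertices and price them.
sweet potato only: max(3.3/1.0, 85/23) = 3.696 servings → $1.85.
carrots only: max(3.3/0.3, 85/7) = 12.14 servings → $3.64.
sweet potato + carrots: the both-tight solution has a negative serving — not a feasible corner.
Cheapest feasible corner: $1.85.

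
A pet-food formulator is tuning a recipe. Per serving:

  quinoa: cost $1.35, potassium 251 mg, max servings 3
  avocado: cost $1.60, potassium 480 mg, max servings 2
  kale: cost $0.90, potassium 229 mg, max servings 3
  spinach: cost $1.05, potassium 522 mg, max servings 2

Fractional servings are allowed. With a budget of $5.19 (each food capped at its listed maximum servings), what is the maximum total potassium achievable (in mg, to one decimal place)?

Potassium per dollar: spinach 497.1, avocado 300, kale 254.4, quinoa 185.9.
Take 2 servings of spinach: spends $2.10, +1044.0 mg potassium (running total 1044.0 mg).
Take 1.931 servings of avocado: spends $3.09, +927.0 mg potassium (running total 1971.0 mg).
Filling greedily by potassium-per-dollar is optimal for one linear limit, giving 1971.0 mg.

1971.0 mg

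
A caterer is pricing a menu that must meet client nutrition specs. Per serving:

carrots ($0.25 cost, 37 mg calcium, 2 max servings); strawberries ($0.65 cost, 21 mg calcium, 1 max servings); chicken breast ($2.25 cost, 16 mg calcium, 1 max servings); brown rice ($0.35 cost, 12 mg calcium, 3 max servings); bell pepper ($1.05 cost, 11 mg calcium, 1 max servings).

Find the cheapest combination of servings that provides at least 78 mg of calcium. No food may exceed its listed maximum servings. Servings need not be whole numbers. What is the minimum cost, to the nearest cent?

Cost per mg of calcium: carrots $0.0068, brown rice $0.0292, strawberries $0.0310, bell pepper $0.0955, chicken breast $0.1406.
Take 2 servings of carrots: +74.0 mg calcium for $0.50 (total $0.50, still need 4.0 mg).
Take 0.3333 servings of brown rice: +4.0 mg calcium for $0.12 (total $0.62, still need 0.0 mg).
Filling from the cheapest source first is optimal under one linear minimum: $0.62.

$0.62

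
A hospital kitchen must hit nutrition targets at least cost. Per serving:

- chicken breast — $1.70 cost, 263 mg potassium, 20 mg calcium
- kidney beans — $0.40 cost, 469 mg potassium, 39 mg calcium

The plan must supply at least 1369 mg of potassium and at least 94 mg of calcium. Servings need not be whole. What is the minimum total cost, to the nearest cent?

$1.17

This is a tiny linear program; its minimum lies at a vertex of the feasible set. List the vertices and price them.
chicken breast only: max(1369/263, 94/20) = 5.205 servings → $8.85.
kidney beans only: max(1369/469, 94/39) = 2.919 servings → $1.17.
chicken breast + kidney beans: the both-tight solution has a negative serving — not a feasible corner.
Cheapest feasible corner: $1.17.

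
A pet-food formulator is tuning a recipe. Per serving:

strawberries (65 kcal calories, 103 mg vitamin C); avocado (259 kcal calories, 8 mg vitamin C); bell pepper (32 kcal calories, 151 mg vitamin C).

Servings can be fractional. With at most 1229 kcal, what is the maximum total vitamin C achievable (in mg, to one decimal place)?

Vitamin C per kcal: bell pepper 4.719, strawberries 1.585, avocado 0.03089.
With no serving limits, spend the whole calories allowance on bell pepper: 1229 kcal / 32 kcal × 151 mg = 5799.3 mg.

5799.3 mg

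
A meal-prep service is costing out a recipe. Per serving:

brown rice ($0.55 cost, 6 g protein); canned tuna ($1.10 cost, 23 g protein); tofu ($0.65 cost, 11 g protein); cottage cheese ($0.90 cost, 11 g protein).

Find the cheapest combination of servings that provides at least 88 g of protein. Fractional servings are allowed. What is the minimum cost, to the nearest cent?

$4.21

Cost per g of protein: canned tuna $0.0478, tofu $0.0591, cottage cheese $0.0818, brown rice $0.0917.
With no serving limits, use only canned tuna: 88 g / 23 g = 3.826 servings × $1.10 = $4.21.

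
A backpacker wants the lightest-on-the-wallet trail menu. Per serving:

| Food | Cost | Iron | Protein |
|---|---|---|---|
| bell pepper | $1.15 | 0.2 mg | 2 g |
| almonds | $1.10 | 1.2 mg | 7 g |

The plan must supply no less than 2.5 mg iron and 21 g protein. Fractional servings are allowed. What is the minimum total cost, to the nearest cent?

With two linear requirements the optimum uses one or two foods; enumerate the corners.
bell pepper only: max(2.5/0.2, 21/2) = 12.5 servings → $14.38.
almonds only: max(2.5/1.2, 21/7) = 3 servings → $3.30.
bell pepper + almonds with both tight: 7.7 servings and 0.8 servings → $9.73.
Cheapest feasible corner: $3.30.

$3.30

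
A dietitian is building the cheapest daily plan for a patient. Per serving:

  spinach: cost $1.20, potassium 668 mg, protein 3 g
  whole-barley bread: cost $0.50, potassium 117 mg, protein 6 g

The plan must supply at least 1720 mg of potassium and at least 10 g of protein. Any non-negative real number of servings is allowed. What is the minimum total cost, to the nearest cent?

spinach only: max(1720/668, 10/3) = 3.333 servings → $4.00.
whole-barley bread only: max(1720/117, 10/6) = 14.7 servings → $7.35.
spinach + whole-barley bread with both tight: 2.502 servings and 0.4156 servings → $3.21.
So the least-cost plan costs $3.21.

$3.21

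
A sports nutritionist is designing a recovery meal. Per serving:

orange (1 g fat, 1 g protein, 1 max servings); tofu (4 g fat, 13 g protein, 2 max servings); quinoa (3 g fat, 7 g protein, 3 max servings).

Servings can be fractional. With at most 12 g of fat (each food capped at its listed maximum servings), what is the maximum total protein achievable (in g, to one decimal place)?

35.3 g

Protein per g fat: tofu 3.25, quinoa 2.333, orange 1.
Take 2 servings of tofu: uses 8 g fat, +26.0 g protein (running total 26.0 g).
Take 1.333 servings of quinoa: uses 4 g fat, +9.3 g protein (running total 35.3 g).
Greedy by best ratio exhausts the fat allowance optimally: 35.3 g.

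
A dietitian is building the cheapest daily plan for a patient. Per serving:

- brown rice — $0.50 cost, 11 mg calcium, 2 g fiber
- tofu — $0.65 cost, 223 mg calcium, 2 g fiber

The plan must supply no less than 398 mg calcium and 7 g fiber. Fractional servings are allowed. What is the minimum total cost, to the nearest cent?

$2.00

Check every corner: each single food scaled to meet both minima, and each pair solved so both constraints bind.
brown rice only: max(398/11, 7/2) = 36.18 servings → $18.09.
tofu only: max(398/223, 7/2) = 3.5 servings → $2.27.
brown rice + tofu with both tight: 1.804 servings and 1.696 servings → $2.00.
Cheapest feasible corner: $2.00.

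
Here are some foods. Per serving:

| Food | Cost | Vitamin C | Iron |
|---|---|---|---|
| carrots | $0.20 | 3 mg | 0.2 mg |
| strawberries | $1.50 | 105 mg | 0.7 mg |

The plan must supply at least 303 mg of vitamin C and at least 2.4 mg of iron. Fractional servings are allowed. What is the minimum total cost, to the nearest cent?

Compare the cost at each extreme point of the feasible region.
carrots only: max(303/3, 2.4/0.2) = 101 servings → $20.20.
strawberries only: max(303/105, 2.4/0.7) = 3.429 servings → $5.14.
carrots + strawberries with both tight: 2.111 servings and 2.825 servings → $4.66.
The minimum over all feasible corners is $4.66.

$4.66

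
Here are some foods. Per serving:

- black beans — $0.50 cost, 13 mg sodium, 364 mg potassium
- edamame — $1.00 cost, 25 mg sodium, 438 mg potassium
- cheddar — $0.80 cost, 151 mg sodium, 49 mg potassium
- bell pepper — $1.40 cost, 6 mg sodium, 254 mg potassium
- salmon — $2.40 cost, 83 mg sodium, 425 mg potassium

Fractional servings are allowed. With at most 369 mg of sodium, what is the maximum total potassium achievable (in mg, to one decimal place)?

15621.0 mg

Potassium per mg sodium: bell pepper 42.33, black beans 28, edamame 17.52, salmon 5.12, cheddar 0.3245.
With no serving limits, spend the whole sodium allowance on bell pepper: 369 mg / 6 mg × 254 mg = 15621.0 mg.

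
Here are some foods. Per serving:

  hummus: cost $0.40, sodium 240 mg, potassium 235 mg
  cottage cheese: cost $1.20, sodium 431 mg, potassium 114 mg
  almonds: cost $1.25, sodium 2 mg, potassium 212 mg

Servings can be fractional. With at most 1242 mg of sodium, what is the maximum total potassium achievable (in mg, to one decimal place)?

131652.0 mg

Potassium per mg sodium: almonds 106, hummus 0.9792, cottage cheese 0.2645.
With no serving limits, spend the whole sodium allowance on almonds: 1242 mg / 2 mg × 212 mg = 131652.0 mg.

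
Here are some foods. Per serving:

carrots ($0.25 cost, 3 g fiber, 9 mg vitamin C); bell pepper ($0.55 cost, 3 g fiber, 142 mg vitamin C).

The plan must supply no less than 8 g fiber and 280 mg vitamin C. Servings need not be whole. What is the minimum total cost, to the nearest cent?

$1.24

The cheapest plan sits at a corner of the feasible region — with two constraints it uses at most two foods.
carrots only: max(8/3, 280/9) = 31.11 servings → $7.78.
bell pepper only: max(8/3, 280/142) = 2.667 servings → $1.47.
carrots + bell pepper with both tight: 0.7419 servings and 1.925 servings → $1.24.
So the least-cost plan costs $1.24.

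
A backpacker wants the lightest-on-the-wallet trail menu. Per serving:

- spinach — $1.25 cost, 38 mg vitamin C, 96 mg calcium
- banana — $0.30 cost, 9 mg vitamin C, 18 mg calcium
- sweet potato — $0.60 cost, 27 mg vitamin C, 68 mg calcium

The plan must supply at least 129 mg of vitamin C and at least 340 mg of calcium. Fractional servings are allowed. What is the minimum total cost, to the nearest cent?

At the optimum either one food covers both requirements or two foods hit both targets exactly; no other combination can be cheaper.
spinach only: max(129/38, 340/96) = 3.542 servings → $4.43.
banana only: max(129/9, 340/18) = 18.89 servings → $5.67.
sweet potato only: max(129/27, 340/68) = 5 servings → $3.00.
spinach + banana: intersection lies outside the first quadrant.
spinach + sweet potato: intersection lies outside the first quadrant.
banana + sweet potato: intersection lies outside the first quadrant.
So the least-cost plan costs $3.00.

$3.00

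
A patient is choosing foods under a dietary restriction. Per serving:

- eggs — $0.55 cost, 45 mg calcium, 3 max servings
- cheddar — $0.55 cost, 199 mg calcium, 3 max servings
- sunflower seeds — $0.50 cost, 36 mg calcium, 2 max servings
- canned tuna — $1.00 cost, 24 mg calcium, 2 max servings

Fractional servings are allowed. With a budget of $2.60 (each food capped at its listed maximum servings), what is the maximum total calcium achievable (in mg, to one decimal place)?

674.7 mg

Calcium per dollar: cheddar 361.8, eggs 81.82, sunflower seeds 72, canned tuna 24.
Take 3 servings of cheddar: spends $1.65, +597.0 mg calcium (running total 597.0 mg).
Take 1.727 servings of eggs: spends $0.95, +77.7 mg calcium (running total 674.7 mg).
Filling greedily by calcium-per-dollar is optimal for one linear limit, giving 674.7 mg.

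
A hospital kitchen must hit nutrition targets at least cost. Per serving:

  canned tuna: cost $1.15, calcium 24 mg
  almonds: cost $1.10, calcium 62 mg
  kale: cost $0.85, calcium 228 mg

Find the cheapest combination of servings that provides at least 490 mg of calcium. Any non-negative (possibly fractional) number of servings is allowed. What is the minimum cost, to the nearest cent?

$1.83

Cost per mg of calcium: kale $0.0037, almonds $0.0177, canned tuna $0.0479.
With no serving limits, use only kale: 490 mg / 228 mg = 2.149 servings × $0.85 = $1.83.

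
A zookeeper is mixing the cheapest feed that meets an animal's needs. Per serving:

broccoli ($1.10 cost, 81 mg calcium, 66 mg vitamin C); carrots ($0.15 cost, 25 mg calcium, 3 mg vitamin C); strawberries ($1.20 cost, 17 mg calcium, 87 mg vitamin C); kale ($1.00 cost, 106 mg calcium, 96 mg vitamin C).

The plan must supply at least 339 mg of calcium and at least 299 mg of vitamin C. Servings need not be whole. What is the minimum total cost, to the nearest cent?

$3.16

broccoli only: max(339/81, 299/66) = 4.53 servings → $4.98.
carrots only: max(339/25, 299/3) = 99.67 servings → $14.95.
strawberries only: max(339/17, 299/87) = 19.94 servings → $23.93.
kale only: max(339/106, 299/96) = 3.198 servings → $3.20.
broccoli + carrots: the both-tight solution has a negative serving — not a feasible corner.
broccoli + strawberries with both tight: 4.12 servings and 0.3114 servings → $4.91.
broccoli + kale with both tight: 1.09 servings and 2.365 servings → $3.56.
carrots + strawberries with both tight: 11.49 servings and 3.04 servings → $5.37.
carrots + kale with both tight: 0.4083 servings and 3.102 servings → $3.16.
strawberries + kale: intersection lies outside the first quadrant.
Cheapest feasible corner: $3.16.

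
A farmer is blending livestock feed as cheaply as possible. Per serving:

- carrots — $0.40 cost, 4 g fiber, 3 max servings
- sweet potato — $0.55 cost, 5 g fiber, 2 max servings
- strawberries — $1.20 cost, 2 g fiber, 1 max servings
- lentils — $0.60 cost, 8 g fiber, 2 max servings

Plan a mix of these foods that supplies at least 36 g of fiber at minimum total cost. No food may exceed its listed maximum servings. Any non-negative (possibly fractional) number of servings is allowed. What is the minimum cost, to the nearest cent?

$3.28

Cost per g of fiber: lentils $0.0750, carrots $0.1000, sweet potato $0.1100, strawberries $0.6000.
Take 2 servings of lentils: +16.0 g fiber for $1.20 (total $1.20, still need 20.0 g).
Take 3 servings of carrots: +12.0 g fiber for $1.20 (total $2.40, still need 8.0 g).
Take 1.6 servings of sweet potato: +8.0 g fiber for $0.88 (total $3.28, still need 0.0 g).
Greedy by cheapest-per-g is optimal for a single linear constraint, so the minimum cost is $3.28.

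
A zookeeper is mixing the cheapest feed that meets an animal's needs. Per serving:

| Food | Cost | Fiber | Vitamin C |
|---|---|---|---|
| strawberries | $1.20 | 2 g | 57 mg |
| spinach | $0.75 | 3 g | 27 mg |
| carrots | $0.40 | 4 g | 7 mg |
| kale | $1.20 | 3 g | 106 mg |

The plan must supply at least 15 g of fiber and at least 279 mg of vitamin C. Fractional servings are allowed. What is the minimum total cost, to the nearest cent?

For a min-cost LP with two ≥-constraints, a basic feasible solution has at most two positive variables.
strawberries only: max(15/2, 279/57) = 7.5 servings → $9.00.
spinach only: max(15/3, 279/27) = 10.33 servings → $7.75.
carrots only: max(15/4, 279/7) = 39.86 servings → $15.94.
kale only: max(15/3, 279/106) = 5 servings → $6.00.
strawberries + spinach with both tight: 3.692 servings and 2.538 servings → $6.33.
strawberries + carrots with both tight: 4.724 servings and 1.388 servings → $6.22.
strawberries + kale with both targets exact would need a negative amount; discard.
spinach + carrots with both targets exact would need a negative amount; discard.
spinach + kale with both tight: 3.177 servings and 1.823 servings → $4.57.
carrots + kale with both tight: 1.868 servings and 2.509 servings → $3.76.
Cheapest feasible corner: $3.76.

$3.76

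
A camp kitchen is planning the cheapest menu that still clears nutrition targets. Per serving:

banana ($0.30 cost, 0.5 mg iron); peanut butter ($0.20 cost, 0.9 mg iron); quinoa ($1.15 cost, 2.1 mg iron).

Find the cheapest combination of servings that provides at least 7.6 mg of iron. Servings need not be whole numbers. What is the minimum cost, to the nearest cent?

$1.69

Cost per mg of iron: peanut butter $0.2222, quinoa $0.5476, banana $0.6000.
With no serving limits, use only peanut butter: 7.6 mg / 0.9 mg = 8.444 servings × $0.20 = $1.69.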